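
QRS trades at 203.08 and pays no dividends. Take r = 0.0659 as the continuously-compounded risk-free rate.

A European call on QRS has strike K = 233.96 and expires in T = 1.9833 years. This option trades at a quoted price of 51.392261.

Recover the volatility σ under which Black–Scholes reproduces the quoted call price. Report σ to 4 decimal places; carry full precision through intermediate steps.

sigma = 0.4658

At σ = 0.4658 the Black–Scholes value reproduces the quote:
σ√T = 0.4658·√1.9833 = 0.655985
d₁ = (ln(S/K) + (r+σ²/2)T) / (σ√T) = (ln(203.08/233.96) + (0.0659+0.4658²/2)·1.9833) / 0.655985 = (-0.141550 + 0.345857) / 0.655985 = 0.311451
d₂ = d₁ − σ√T = 0.311451 − 0.655985 = -0.344533
e^{−rT} = 0.877481
N(d₁) = 0.622271,  N(d₂) = 0.365223
V = S·N(d₁) − K·e^{−rT}·N(d₂) = 126.370835 − 74.978574 = 51.392261 (matching the quote); vega is positive throughout, so no other σ reproduces this price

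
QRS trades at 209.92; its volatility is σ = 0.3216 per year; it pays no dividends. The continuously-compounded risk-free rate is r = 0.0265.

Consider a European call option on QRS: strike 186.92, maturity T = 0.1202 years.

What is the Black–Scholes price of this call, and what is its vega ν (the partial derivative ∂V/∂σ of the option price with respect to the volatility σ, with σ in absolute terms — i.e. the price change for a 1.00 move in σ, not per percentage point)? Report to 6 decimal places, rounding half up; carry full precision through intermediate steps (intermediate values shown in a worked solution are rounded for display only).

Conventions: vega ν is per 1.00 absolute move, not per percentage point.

price = 25.199933
ν = 15.418391

σ√T = 0.3216·√0.1202 = 0.111498
d₁ = (ln(S/K) + (r+σ²/2)T) / (σ√T) = (ln(209.92/186.92) + (0.0265+0.3216²/2)·0.1202) / 0.111498 = (0.116046 + 0.009401) / 0.111498 = 1.125102
d₂ = d₁ − σ√T = 1.125102 − 0.111498 = 1.013604
e^{−rT} = 0.996820
N(d₁) = 0.869727,  N(d₂) = 0.844614
Call price V = S·N(d₁) − K·e^{−rT}·N(d₂) = 182.573134 − 157.373201 = 25.199933
φ(d₁) = (1/√(2π))·e^{−d₁²/2} = 0.211852
ν = S·φ(d₁)·√T = 15.418391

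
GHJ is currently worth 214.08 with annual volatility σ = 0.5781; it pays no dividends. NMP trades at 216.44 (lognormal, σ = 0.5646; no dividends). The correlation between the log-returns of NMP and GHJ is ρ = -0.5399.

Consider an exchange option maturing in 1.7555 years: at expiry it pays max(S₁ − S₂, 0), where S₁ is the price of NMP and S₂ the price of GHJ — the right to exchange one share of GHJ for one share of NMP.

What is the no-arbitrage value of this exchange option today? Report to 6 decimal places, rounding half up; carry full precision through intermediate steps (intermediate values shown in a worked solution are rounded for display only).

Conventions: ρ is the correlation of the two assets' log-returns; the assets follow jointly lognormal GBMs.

exchange price = 107.409802

σ_eff = √(σ₁² + σ₂² − 2ρσ₁σ₂) = √(0.5646² + 0.5781² − 2·-0.5399·0.5646·0.5781) = 1.002704
d₁ = (ln(S₁/S₂) + (q₂ − q₁ + σ_eff²/2)T) / (σ_eff√T) = (ln(216.44/214.08) + (0.0 − 0.0 + 0.502707)·1.7555) / 1.328535 = 0.672520
d₂ = d₁ − σ_eff√T = 0.672520 − 1.328535 = -0.656015
N(d₁) = 0.749374,  N(d₂) = 0.255907
V = S₁·e^{−q₁T}·N(d₁) − S₂·e^{−q₂T}·N(d₂) = 162.194420 − 54.784618 = 107.409802
Key observation: no risk-free rate is needed — with the second asset as numeraire the exchange option is a call on the ratio S₁/S₂, and r cancels out of the value.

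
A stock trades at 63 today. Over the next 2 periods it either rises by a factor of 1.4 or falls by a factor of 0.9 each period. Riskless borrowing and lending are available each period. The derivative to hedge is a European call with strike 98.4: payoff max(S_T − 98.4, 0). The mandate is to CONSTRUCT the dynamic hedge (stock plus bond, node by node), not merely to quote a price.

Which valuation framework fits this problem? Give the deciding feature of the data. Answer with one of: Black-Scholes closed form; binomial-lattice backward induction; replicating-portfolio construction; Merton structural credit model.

framework: replicating-portfolio construction

Key observation: the deliverable is the dynamic trading strategy on the 2-step tree (spot 63, moves 1.4 and 0.9), so the valuation must go through the node-by-node replicating-portfolio solve.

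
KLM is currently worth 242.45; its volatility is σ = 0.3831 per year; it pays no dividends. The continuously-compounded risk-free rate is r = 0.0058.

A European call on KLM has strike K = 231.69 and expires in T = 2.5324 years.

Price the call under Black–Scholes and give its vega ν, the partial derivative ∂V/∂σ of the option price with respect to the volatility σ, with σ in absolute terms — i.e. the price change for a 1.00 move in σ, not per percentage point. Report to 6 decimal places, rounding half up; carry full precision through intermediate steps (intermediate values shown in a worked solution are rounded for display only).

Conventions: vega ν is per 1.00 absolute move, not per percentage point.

price = 63.707748
ν = 141.894529

σ√T = 0.3831·√2.5324 = 0.609647
d₁ = (ln(S/K) + (r+σ²/2)T) / (σ√T) = (ln(242.45/231.69) + (0.0058+0.3831²/2)·2.5324) / 0.609647 = (0.045395 + 0.200523) / 0.609647 = 0.403377
d₂ = d₁ − σ√T = 0.403377 − 0.609647 = -0.206269
e^{−rT} = 0.985419
N(d₁) = 0.656665,  N(d₂) = 0.418290
Call price V = S·N(d₁) − K·e^{−rT}·N(d₂) = 159.208359 − 95.500611 = 63.707748
φ(d₁) = (1/√(2π))·e^{−d₁²/2} = 0.367771
ν = S·φ(d₁)·√T = 141.894529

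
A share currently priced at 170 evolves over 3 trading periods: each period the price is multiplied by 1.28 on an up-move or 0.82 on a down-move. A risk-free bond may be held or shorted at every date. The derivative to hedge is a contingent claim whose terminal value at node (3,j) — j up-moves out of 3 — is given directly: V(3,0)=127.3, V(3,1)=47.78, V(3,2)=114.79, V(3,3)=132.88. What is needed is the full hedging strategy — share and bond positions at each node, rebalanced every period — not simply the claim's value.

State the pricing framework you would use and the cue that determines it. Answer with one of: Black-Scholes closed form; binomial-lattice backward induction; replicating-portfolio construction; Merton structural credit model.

framework: replicating-portfolio construction

Key observation: a price alone would not answer the question — the per-node share/bond construction on the spot-170, 1.28/0.82 tree is required, and only the replicating-portfolio method yields it.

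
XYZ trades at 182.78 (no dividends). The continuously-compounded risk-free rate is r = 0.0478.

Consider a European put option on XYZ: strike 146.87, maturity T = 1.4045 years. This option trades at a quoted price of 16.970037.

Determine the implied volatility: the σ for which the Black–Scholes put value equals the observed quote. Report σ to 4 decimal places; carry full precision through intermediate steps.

sigma = 0.4733

At σ = 0.4733 the Black–Scholes value reproduces the quote:
σ√T = 0.4733·√1.4045 = 0.560915
d₁ = (ln(S/K) + (r+σ²/2)T) / (σ√T) = (ln(182.78/146.87) + (0.0478+0.4733²/2)·1.4045) / 0.560915 = (0.218735 + 0.224448) / 0.560915 = 0.790108
d₂ = d₁ − σ√T = 0.790108 − 0.560915 = 0.229192
e^{−rT} = 0.935069
N(−d₁) = 0.214732,  N(−d₂) = 0.409360
V = K·e^{−rT}·N(−d₂) − S·N(−d₁) = 56.218835 − 39.248798 = 16.970037 (equal to the quote); since ∂V/∂σ > 0 for all σ, the implied volatility is unique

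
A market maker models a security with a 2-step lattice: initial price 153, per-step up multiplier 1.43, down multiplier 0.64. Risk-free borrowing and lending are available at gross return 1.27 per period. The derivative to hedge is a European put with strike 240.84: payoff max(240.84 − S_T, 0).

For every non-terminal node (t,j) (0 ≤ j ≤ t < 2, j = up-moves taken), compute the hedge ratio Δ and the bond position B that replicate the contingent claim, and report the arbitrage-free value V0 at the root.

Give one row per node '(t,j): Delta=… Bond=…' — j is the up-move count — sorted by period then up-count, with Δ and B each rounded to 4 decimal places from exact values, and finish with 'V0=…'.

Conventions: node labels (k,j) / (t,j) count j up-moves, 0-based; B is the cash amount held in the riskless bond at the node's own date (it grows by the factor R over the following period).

Risk-neutral probability p* = (R−d)/(u−d) = (1.27−0.64)/(1.43−0.64) = 0.7975.
At maturity the claim pays: V(2,0)=178.1712, V(2,1)=100.8144, V(2,2)=0.0000
  t=1,j=0: stock 97.9200 → up 140.0256 (V=100.8144), down 62.6688 (V=178.1712). Price 91.7178; hedge Δ=-1.0000, bond B=189.6378.
  t=1,j=1: stock 218.7900 → up 312.8697 (V=0.0000), down 140.0256 (V=100.8144). Price 16.0772; hedge Δ=-0.5833, bond B=143.6904.
  t=0,j=0: stock 153.0000 → up 218.7900 (V=16.0772), down 97.9200 (V=91.7178). Price 24.7219; hedge Δ=-0.6258, bond B=120.4695.
Check: Δ(0,0)·S0 + B(0,0) = 24.7219 = V0.

(0,0): Delta=-0.6258 Bond=120.4695
(1,0): Delta=-1.0000 Bond=189.6378
(1,1): Delta=-0.5833 Bond=143.6904
V0=24.7219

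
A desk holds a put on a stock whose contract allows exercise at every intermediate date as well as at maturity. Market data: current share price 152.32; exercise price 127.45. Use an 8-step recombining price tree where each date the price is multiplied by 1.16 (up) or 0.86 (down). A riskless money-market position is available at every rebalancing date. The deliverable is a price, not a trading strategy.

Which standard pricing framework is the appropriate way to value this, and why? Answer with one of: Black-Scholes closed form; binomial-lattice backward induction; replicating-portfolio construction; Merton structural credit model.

framework: binomial-lattice backward induction

Key observation: the put (strike 127.45 on spot 152.32) is American-style on a 8-step discrete price model, so the early-exercise decision at every node requires stepwise backward valuation — a closed form cannot price the exercise right.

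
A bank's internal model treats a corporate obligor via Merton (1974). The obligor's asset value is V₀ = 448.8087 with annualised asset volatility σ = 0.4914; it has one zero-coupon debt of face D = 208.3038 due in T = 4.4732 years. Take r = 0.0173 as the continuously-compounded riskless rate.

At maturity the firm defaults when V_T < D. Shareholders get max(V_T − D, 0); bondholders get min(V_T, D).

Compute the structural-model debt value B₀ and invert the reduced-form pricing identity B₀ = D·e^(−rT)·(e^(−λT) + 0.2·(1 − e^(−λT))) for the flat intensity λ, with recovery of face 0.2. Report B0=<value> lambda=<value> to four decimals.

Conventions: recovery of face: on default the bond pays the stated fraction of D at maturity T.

Work the structural quantities from V₀ = 448.8087 against face 208.3038:
d₁ = [ln(V₀/D) + (r + σ²/2)T] / (σ√T)
   = [ln(448.8087/208.3038) + (0.0173 + 0.5·0.4914²)·4.4732] / (0.4914·√4.4732)
   = [0.767599 + 0.617467] / 1.039308 = 1.332681
d₂ = d₁ − σ√T = 1.332681 − 1.039308 = 0.293373
N(d₁) = 0.908682,  N(d₂) = 0.615381,  e^(−rT) = 0.925532
E₀ = V₀·N(d₁) − D·e^(−rT)·N(d₂)
   = 448.8087·0.908682 − 208.3038·0.925532·0.615381 = 289.183733
B₀ = V₀ − E₀ = 448.8087 − 289.183733 = 159.624967
e^(−λT) = (B₀·e^(rT)/D − 0.2)/(1 − 0.2) = (159.6250·1.080459/208.3038 − 0.2)/0.8 = 0.78495675
λ = −ln(0.78495675)/4.4732 = 0.054128

B0=159.6250 lambda=0.0541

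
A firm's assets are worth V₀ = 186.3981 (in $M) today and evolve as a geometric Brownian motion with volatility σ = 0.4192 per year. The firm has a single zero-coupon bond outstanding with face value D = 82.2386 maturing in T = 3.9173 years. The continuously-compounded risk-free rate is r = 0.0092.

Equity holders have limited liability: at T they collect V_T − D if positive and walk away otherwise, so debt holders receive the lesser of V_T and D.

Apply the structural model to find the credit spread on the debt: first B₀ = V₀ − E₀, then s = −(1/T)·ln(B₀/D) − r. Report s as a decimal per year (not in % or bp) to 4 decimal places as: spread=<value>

With assets at 186.3981 and a single debt payment of 82.2386 at 3.9173 years:
d₁ = [ln(V₀/D) + (r + σ²/2)T] / (σ√T)
   = [ln(186.3981/82.2386) + (0.0092 + 0.5·0.4192²)·3.9173] / (0.4192·√3.9173)
   = [0.818260 + 0.380230] / 0.829688 = 1.444507
d₂ = d₁ − σ√T = 1.444507 − 0.829688 = 0.614819
N(d₁) = 0.925702,  N(d₂) = 0.730663,  e^(−rT) = 0.964603
E₀ = V₀·N(d₁) − D·e^(−rT)·N(d₂)
   = 186.3981·0.925702 − 82.2386·0.964603·0.730663 = 114.587346
B₀ = V₀ − E₀ = 186.3981 − 114.587346 = 71.810754
spread = −(1/T)·ln(B₀/D) − r = −(1/3.9173)·ln(71.810754/82.2386) − 0.0092 = 0.02541326

spread=0.0254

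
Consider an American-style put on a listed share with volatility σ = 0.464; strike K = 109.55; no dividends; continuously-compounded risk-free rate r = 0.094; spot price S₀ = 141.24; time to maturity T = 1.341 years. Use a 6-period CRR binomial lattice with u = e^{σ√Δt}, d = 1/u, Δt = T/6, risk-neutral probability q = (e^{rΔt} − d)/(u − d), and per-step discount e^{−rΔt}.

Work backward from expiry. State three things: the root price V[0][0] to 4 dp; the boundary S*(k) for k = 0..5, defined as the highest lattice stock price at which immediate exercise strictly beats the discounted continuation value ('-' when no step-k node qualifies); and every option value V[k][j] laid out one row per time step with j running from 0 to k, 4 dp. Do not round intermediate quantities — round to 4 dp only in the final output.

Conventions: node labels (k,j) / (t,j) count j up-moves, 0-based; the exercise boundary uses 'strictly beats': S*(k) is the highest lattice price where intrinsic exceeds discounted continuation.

Δt=0.22350, u=1.24528, d=0.80303, q=0.49339, disc=e^(-rΔt)=0.97921
k=6 terminal: V=max(K-S,0) → 71.6746 50.8158 18.4697 0.0000 0.0000 0.0000 0.0000
k=5: j=0 S=47.1655 intr=62.3845 cont=60.1070 V=62.3845[EX]; j=1 S=73.1405 intr=36.4095 cont=34.1320 V=36.4095[EX]; j=2 S=113.4204 intr=0.0000 cont=9.1625 V=9.1625[hold]; j=3 S=175.8832 intr=0.0000 cont=0.0000 V=0.0000[hold]; j=4 S=272.7456 intr=0.0000 cont=0.0000 V=0.0000[hold]; j=5 S=422.9521 intr=0.0000 cont=0.0000 V=0.0000[hold]  S*(5)=73.1405
k=4: j=0 S=58.7342 intr=50.8158 cont=48.5383 V=50.8158[EX]; j=1 S=91.0803 intr=18.4697 cont=22.4887 V=22.4887[hold]; j=2 S=141.2400 intr=0.0000 cont=4.5453 V=4.5453[hold]; j=3 S=219.0237 intr=0.0000 cont=0.0000 V=0.0000[hold]; j=4 S=339.6444 intr=0.0000 cont=0.0000 V=0.0000[hold]  S*(4)=58.7342
k=3: j=0 S=73.1405 intr=36.4095 cont=36.0737 V=36.4095[EX]; j=1 S=113.4204 intr=0.0000 cont=13.3522 V=13.3522[hold]; j=2 S=175.8832 intr=0.0000 cont=2.2549 V=2.2549[hold]; j=3 S=272.7456 intr=0.0000 cont=0.0000 V=0.0000[hold]  S*(3)=73.1405
k=2: j=0 S=91.0803 intr=18.4697 cont=24.5129 V=24.5129[hold]; j=1 S=141.2400 intr=0.0000 cont=7.7132 V=7.7132[hold]; j=2 S=219.0237 intr=0.0000 cont=1.1186 V=1.1186[hold]  S*(2)=-
k=1: j=0 S=113.4204 intr=0.0000 cont=15.8869 V=15.8869[hold]; j=1 S=175.8832 intr=0.0000 cont=4.3668 V=4.3668[hold]  S*(1)=-
k=0: j=0 S=141.2400 intr=0.0000 cont=9.9909 V=9.9909[hold]  S*(0)=-

price = 9.9909
boundary = - - - 73.1405 58.7342 73.1405
tree:
9.9909
15.8869 4.3668
24.5129 7.7132 1.1186
36.4095 13.3522 2.2549 0.0000
50.8158 22.4887 4.5453 0.0000 0.0000
62.3845 36.4095 9.1625 0.0000 0.0000 0.0000
71.6746 50.8158 18.4697 0.0000 0.0000 0.0000 0.0000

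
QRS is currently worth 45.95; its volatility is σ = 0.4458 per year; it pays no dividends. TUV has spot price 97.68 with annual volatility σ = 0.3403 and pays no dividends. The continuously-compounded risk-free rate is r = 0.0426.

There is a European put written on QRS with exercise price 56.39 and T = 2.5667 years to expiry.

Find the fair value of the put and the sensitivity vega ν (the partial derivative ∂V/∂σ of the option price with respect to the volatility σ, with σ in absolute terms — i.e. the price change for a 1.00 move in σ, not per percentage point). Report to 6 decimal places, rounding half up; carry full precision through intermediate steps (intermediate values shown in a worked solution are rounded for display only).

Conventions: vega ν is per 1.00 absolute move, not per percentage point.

price = 15.875538
ν = 28.643923

σ√T = 0.4458·√2.5667 = 0.714213
d₁ = (ln(S/K) + (r+σ²/2)T) / (σ√T) = (ln(45.95/56.39) + (0.0426+0.4458²/2)·2.5667) / 0.714213 = (-0.204738 + 0.364391) / 0.714213 = 0.223538
d₂ = d₁ − σ√T = 0.223538 − 0.714213 = -0.490675
e^{−rT} = 0.896424
N(−d₁) = 0.411559,  N(−d₂) = 0.688172
Put price V = K·e^{−rT}·N(−d₂) − S·N(−d₁) = 34.786654 − 18.911117 = 15.875538
φ(d₁) = (1/√(2π))·e^{−d₁²/2} = 0.389098
ν = S·φ(d₁)·√T = 28.643923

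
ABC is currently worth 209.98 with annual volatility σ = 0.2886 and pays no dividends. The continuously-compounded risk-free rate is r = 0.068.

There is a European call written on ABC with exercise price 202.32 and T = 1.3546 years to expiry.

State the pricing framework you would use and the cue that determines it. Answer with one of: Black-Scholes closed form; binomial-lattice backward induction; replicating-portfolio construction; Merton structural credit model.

framework: Black-Scholes closed form

Key observation: the strike-202.32 call on ABC is European-exercise on a continuously-modelled lognormal underlying, so its value is a single closed-form evaluation.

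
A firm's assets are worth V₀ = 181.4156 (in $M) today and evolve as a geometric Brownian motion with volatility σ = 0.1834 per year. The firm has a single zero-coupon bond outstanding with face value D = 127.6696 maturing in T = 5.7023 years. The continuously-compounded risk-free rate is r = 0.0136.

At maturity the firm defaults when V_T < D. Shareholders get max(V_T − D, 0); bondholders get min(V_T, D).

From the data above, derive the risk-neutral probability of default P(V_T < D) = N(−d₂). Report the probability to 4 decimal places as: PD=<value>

With assets at 181.4156 and a single debt payment of 127.6696 at 5.7023 years:
d₁ = [ln(V₀/D) + (r + σ²/2)T] / (σ√T)
   = [ln(181.4156/127.6696) + (0.0136 + 0.5·0.1834²)·5.7023] / (0.1834·√5.7023)
   = [0.351345 + 0.173451] / 0.437950 = 1.198302
d₂ = d₁ − σ√T = 1.198302 − 0.437950 = 0.760352
risk-neutral PD = N(−d₂) = N(-0.760352) = 0.223522

PD=0.2235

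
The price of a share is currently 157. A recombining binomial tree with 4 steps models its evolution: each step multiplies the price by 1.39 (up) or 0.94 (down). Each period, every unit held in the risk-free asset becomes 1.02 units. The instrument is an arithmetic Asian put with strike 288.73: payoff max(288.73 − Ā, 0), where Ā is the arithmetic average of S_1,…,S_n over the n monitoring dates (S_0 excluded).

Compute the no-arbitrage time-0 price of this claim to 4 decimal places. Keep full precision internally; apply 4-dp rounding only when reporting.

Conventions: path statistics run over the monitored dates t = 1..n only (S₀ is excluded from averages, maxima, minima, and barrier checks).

price = 114.6342

Risk-neutral up-probability p* = (R−d)/(u−d) = (1.02−0.94)/(1.39−0.94) = 0.1778; the claim prices as the p*-weighted sum of path payoffs discounted by R^4.
Enumerate all 2^4 = 16 price paths (U = up ×1.39, D = down ×0.94); each path with k up-moves has probability p*^k·(1−p*)^(4−k).
DDDD: Ā=134.8211, payoff=153.9089, prob=0.457043
UDDD: Ā=199.3631, payoff=89.3669, prob=0.098820
DUDD: Ā=181.7006, payoff=107.0294, prob=0.098820
UUDD: Ā=268.6850, payoff=20.0450, prob=0.021366
DDUD: Ā=165.0979, payoff=123.6321, prob=0.098820
UDUD: Ā=244.1341, payoff=44.5959, prob=0.021366
DUUD: Ā=226.4716, payoff=62.2584, prob=0.021366
UUUD: Ā=334.8889, payoff=0.0000, prob=0.004620
DDDU: Ā=149.4913, payoff=139.2387, prob=0.098820
UDDU: Ā=221.0563, payoff=67.6737, prob=0.021366
DUDU: Ā=203.3938, payoff=85.3362, prob=0.021366
UUDU: Ā=300.7632, payoff=0.0000, prob=0.004620
DDUU: Ā=186.7910, payoff=101.9390, prob=0.021366
UDUU: Ā=276.2123, payoff=12.5177, prob=0.004620
DUUU: Ā=258.5498, payoff=30.1802, prob=0.004620
UUUU: Ā=382.3236, payoff=0.0000, prob=0.000999
Price = Σ prob·payoff / R^4 = 124.083746 / 1.082432 = 114.6342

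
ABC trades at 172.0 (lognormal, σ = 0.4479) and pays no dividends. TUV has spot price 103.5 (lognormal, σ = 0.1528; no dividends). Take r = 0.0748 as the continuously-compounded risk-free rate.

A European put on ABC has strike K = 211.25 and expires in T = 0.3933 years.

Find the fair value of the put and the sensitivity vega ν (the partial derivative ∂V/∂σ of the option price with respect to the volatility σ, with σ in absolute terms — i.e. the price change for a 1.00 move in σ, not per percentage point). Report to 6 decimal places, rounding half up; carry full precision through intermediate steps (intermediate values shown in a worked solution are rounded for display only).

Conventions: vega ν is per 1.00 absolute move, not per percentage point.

σ√T = 0.4479·√0.3933 = 0.280894
d₁ = (ln(S/K) + (r+σ²/2)T) / (σ√T) = (ln(172.0/211.25) + (0.0748+0.4479²/2)·0.3933) / 0.280894 = (-0.205548 + 0.068870) / 0.280894 = -0.486582
d₂ = d₁ − σ√T = -0.486582 − 0.280894 = -0.767476
e^{−rT} = 0.971010
N(−d₁) = 0.686723,  N(−d₂) = 0.778601
Put price V = K·e^{−rT}·N(−d₂) − S·N(−d₁) = 159.711111 − 118.116302 = 41.594809
φ(d₁) = (1/√(2π))·e^{−d₁²/2} = 0.354403
ν = S·φ(d₁)·√T = 38.228590

price = 41.594809
ν = 38.228590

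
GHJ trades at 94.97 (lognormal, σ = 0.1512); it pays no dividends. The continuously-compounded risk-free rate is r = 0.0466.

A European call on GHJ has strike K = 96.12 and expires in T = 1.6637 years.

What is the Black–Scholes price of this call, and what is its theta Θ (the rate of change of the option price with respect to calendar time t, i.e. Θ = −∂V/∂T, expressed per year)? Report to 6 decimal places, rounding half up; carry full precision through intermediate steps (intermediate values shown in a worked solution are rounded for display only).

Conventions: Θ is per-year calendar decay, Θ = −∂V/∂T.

σ√T = 0.1512·√1.6637 = 0.195025
d₁ = (ln(S/K) + (r+σ²/2)T) / (σ√T) = (ln(94.97/96.12) + (0.0466+0.1512²/2)·1.6637) / 0.195025 = (-0.012036 + 0.096546) / 0.195025 = 0.433327
d₂ = d₁ − σ√T = 0.433327 − 0.195025 = 0.238302
e^{−rT} = 0.925401
N(d₁) = 0.667611,  N(d₂) = 0.594177
Call price V = S·N(d₁) − K·e^{−rT}·N(d₂) = 63.403044 − 52.851724 = 10.551319
φ(d₁) = (1/√(2π))·e^{−d₁²/2} = 0.363192
Θ = −S·φ(d₁)·σ/(2√T) − r·K·e^{−rT}·N(d₂) = −2.021653 − 2.462890 = -4.484543

price = 10.551319
Θ = -4.484543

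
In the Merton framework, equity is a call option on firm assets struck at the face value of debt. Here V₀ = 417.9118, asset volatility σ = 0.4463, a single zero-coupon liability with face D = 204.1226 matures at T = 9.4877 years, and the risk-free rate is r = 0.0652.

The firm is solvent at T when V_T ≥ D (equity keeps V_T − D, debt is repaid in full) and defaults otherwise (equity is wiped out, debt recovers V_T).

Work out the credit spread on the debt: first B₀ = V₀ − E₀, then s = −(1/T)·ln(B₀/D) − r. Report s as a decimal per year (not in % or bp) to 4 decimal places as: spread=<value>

spread=0.0240

Work the structural quantities from V₀ = 417.9118 against face 204.1226:
d₁ = [ln(V₀/D) + (r + σ²/2)T] / (σ√T)
   = [ln(417.9118/204.1226) + (0.0652 + 0.5·0.4463²)·9.4877] / (0.4463·√9.4877)
   = [0.716550 + 1.563496] / 1.374698 = 1.658579
d₂ = d₁ − σ√T = 1.658579 − 1.374698 = 0.283881
N(d₁) = 0.951400,  N(d₂) = 0.611749,  e^(−rT) = 0.538699
E₀ = V₀·N(d₁) − D·e^(−rT)·N(d₂)
   = 417.9118·0.951400 − 204.1226·0.538699·0.611749 = 330.332804
B₀ = V₀ − E₀ = 417.9118 − 330.332804 = 87.578996
spread = −(1/T)·ln(B₀/D) − r = −(1/9.4877)·ln(87.578996/204.1226) − 0.0652 = 0.02398701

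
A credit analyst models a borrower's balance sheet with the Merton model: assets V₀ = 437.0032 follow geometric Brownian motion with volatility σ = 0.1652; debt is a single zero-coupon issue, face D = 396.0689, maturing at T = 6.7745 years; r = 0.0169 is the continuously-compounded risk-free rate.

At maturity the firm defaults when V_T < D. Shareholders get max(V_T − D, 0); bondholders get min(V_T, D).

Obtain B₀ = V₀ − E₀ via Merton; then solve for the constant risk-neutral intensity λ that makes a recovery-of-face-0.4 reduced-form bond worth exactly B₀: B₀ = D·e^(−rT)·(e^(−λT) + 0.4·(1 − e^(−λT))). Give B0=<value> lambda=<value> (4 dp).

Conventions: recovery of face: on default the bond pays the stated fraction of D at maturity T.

B0=319.9400 lambda=0.0252

Work the structural quantities from V₀ = 437.0032 against face 396.0689:
d₁ = [ln(V₀/D) + (r + σ²/2)T] / (σ√T)
   = [ln(437.0032/396.0689) + (0.0169 + 0.5·0.1652²)·6.7745] / (0.1652·√6.7745)
   = [0.098352 + 0.206931] / 0.429980 = 0.709993
d₂ = d₁ − σ√T = 0.709993 − 0.429980 = 0.280012
N(d₁) = 0.761146,  N(d₂) = 0.610266,  e^(−rT) = 0.891822
E₀ = V₀·N(d₁) − D·e^(−rT)·N(d₂)
   = 437.0032·0.761146 − 396.0689·0.891822·0.610266 = 117.063215
B₀ = V₀ − E₀ = 437.0032 − 117.063215 = 319.939985
e^(−λT) = (B₀·e^(rT)/D − 0.4)/(1 − 0.4) = (319.9400·1.121300/396.0689 − 0.4)/0.6 = 0.84295636
λ = −ln(0.84295636)/6.7745 = 0.025218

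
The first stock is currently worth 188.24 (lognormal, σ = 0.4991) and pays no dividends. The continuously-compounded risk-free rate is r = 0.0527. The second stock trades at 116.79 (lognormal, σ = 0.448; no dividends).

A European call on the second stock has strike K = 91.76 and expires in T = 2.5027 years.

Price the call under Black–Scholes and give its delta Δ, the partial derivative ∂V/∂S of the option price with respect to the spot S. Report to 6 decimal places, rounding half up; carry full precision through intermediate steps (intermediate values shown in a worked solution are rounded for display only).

σ√T = 0.448·√2.5027 = 0.708733
d₁ = (ln(S/K) + (r+σ²/2)T) / (σ√T) = (ln(116.79/91.76) + (0.0527+0.448²/2)·2.5027) / 0.708733 = (0.241201 + 0.383043) / 0.708733 = 0.880789
d₂ = d₁ − σ√T = 0.880789 − 0.708733 = 0.172057
e^{−rT} = 0.876435
N(d₁) = 0.810784,  N(d₂) = 0.568304
Call price V = S·N(d₁) − K·e^{−rT}·N(d₂) = 94.691476 − 45.703948 = 48.987529
Δ = N(d₁) = 0.810784

price = 48.987529
Δ = 0.810784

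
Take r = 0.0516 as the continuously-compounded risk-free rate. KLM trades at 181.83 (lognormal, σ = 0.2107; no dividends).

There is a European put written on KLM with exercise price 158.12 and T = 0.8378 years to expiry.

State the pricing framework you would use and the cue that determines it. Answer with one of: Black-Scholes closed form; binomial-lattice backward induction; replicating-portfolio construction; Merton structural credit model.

framework: Black-Scholes closed form

Key observation: everything needed for the exact continuous-time valuation of the European put on KLM (strike 158.12) is given, and no feature rules the closed form out.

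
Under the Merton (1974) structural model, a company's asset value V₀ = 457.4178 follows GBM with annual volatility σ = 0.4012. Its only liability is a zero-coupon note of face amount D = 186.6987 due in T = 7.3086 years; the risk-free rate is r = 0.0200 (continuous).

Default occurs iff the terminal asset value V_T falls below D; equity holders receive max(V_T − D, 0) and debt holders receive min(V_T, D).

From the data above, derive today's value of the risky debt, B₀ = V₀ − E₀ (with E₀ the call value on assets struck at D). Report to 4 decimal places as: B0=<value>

B0=137.1949

Equity is a call on the firm's assets struck at D = 186.6987:
d₁ = [ln(V₀/D) + (r + σ²/2)T] / (σ√T)
   = [ln(457.4178/186.6987) + (0.0200 + 0.5·0.4012²)·7.3086] / (0.4012·√7.3086)
   = [0.896101 + 0.734373] / 1.084621 = 1.503267
d₂ = d₁ − σ√T = 1.503267 − 1.084621 = 0.418646
N(d₁) = 0.933615,  N(d₂) = 0.662262,  e^(−rT) = 0.864009
E₀ = V₀·N(d₁) − D·e^(−rT)·N(d₂)
   = 457.4178·0.933615 − 186.6987·0.864009·0.662262 = 320.222915
B₀ = V₀ − E₀ = 457.4178 − 320.222915 = 137.194885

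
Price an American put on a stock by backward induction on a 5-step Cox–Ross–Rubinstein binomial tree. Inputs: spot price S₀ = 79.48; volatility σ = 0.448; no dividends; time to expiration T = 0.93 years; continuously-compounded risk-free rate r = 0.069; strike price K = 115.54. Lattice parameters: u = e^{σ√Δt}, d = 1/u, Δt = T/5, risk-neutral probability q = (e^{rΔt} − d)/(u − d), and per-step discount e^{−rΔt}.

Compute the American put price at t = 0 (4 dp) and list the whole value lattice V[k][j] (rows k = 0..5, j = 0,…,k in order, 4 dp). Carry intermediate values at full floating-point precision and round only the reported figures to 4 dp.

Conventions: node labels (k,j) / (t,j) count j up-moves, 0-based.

params: Δt=0.18600 u=1.21314 d=0.82431 q=0.48507 e^(-rΔt)=0.98725
t_5 payoffs: 85.2916 71.0231 50.0241 19.1196 0.0000 0.0000
k=4: node(4,0) S=36.6956 payoff=78.8444 vs cont=77.3710 → 78.8444 [stop]  node(4,1) S=54.0052 payoff=61.5348 vs cont=60.0614 → 61.5348 [stop]  node(4,2) S=79.4800 payoff=36.0600 vs cont=34.5866 → 36.0600 [stop]  node(4,3) S=116.9714 payoff=0.0000 vs cont=9.7198 → 9.7198 [wait]  node(4,4) S=172.1479 payoff=0.0000 vs cont=0.0000 → 0.0000 [wait]
k=3: node(3,0) S=44.5169 payoff=71.0231 vs cont=69.5497 → 71.0231 [stop]  node(3,1) S=65.5159 payoff=50.0241 vs cont=48.5507 → 50.0241 [stop]  node(3,2) S=96.4204 payoff=19.1196 vs cont=22.9864 → 22.9864 [wait]  node(3,3) S=141.9027 payoff=0.0000 vs cont=4.9412 → 4.9412 [wait]
k=2: node(2,0) S=54.0052 payoff=61.5348 vs cont=60.0614 → 61.5348 [stop]  node(2,1) S=79.4800 payoff=36.0600 vs cont=36.4383 → 36.4383 [wait]  node(2,2) S=116.9714 payoff=0.0000 vs cont=14.0518 → 14.0518 [wait]
k=1: node(1,0) S=65.5159 payoff=50.0241 vs cont=48.7319 → 50.0241 [stop]  node(1,1) S=96.4204 payoff=19.1196 vs cont=25.2532 → 25.2532 [wait]
k=0: node(0,0) S=79.4800 payoff=36.0600 vs cont=37.5239 → 37.5239 [wait]

price = 37.5239
tree:
37.5239
50.0241 25.2532
61.5348 36.4383 14.0518
71.0231 50.0241 22.9864 4.9412
78.8444 61.5348 36.0600 9.7198 0.0000
85.2916 71.0231 50.0241 19.1196 0.0000 0.0000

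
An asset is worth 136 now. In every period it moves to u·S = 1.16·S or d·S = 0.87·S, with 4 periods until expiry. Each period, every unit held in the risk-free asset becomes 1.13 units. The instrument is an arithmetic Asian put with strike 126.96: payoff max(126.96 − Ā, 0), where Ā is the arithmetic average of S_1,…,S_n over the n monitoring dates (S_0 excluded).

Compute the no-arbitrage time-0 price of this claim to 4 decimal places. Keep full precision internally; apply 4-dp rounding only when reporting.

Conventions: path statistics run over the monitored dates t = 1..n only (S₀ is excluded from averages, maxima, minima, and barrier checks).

With p* = (R−d)/(u−d) = 0.8966, sum probability × payoff across the paths and divide by R^4.
Enumerate all 2^4 = 16 price paths (U = up ×1.16, D = down ×0.87); each path with k up-moves has probability p*^k·(1−p*)^(4−k).
DDDD: Ā=97.1822, payoff=29.7778, prob=0.000115
UDDD: Ā=129.5763, payoff=0.0000, prob=0.000993
DUDD: Ā=119.7163, payoff=7.2437, prob=0.000993
UUDD: Ā=159.6217, payoff=0.0000, prob=0.008602
DDUD: Ā=111.1381, payoff=15.8219, prob=0.000993
UDUD: Ā=148.1841, payoff=0.0000, prob=0.008602
DUUD: Ā=138.3241, payoff=0.0000, prob=0.008602
UUUD: Ā=184.4322, payoff=0.0000, prob=0.074550
DDDU: Ā=103.6751, payoff=23.2849, prob=0.000993
UDDU: Ā=138.2334, payoff=0.0000, prob=0.008602
DUDU: Ā=128.3734, payoff=0.0000, prob=0.008602
UUDU: Ā=171.1646, payoff=0.0000, prob=0.074550
DDUU: Ā=119.7952, payoff=7.1648, prob=0.008602
UDUU: Ā=159.7270, payoff=0.0000, prob=0.074550
DUUU: Ā=149.8670, payoff=0.0000, prob=0.074550
UUUU: Ā=199.8226, payoff=0.0000, prob=0.646102
Price = Σ prob·payoff / R^4 = 0.111046 / 1.630474 = 0.0681

price = 0.0681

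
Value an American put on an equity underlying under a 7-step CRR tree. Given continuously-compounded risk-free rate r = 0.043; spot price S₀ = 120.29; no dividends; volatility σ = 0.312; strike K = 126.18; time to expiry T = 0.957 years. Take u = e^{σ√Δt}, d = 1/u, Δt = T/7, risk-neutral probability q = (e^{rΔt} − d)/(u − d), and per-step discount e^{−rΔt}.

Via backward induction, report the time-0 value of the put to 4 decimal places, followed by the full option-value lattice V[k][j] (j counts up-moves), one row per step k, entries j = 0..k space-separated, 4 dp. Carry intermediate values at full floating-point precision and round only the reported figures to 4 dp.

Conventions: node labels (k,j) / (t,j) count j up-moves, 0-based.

price = 15.9447
tree:
15.9447
22.6853 9.3036
31.1514 14.3756 4.2745
41.0806 21.4596 7.3677 1.1907
50.3527 30.6747 12.3765 2.3797 0.0000
58.6145 41.0806 20.0418 4.7559 0.0000 0.0000
65.9762 50.3527 30.6747 9.5050 0.0000 0.0000 0.0000
72.5358 58.6145 41.0806 18.9963 0.0000 0.0000 0.0000 0.0000

Δt=0.13671, u=1.12228, d=0.89104, q=0.49669, disc=e^(-rΔt)=0.99414
k=7 terminal: V=max(K-S,0) → 72.5358 58.6145 41.0806 18.9963 0.0000 0.0000 0.0000 0.0000
k=6: j=0 S=60.2038 intr=65.9762 cont=65.2366 V=65.9762[EX]; j=1 S=75.8273 intr=50.3527 cont=49.6131 V=50.3527[EX]; j=2 S=95.5053 intr=30.6747 cont=29.9351 V=30.6747[EX]; j=3 S=120.2900 intr=5.8900 cont=9.5050 V=9.5050[hold]; j=4 S=151.5065 intr=0.0000 cont=0.0000 V=0.0000[hold]; j=5 S=190.8241 intr=0.0000 cont=0.0000 V=0.0000[hold]; j=6 S=240.3450 intr=0.0000 cont=0.0000 V=0.0000[hold]
k=5: j=0 S=67.5655 intr=58.6145 cont=57.8749 V=58.6145[EX]; j=1 S=85.0994 intr=41.0806 cont=40.3410 V=41.0806[EX]; j=2 S=107.1837 intr=18.9963 cont=20.0418 V=20.0418[hold]; j=3 S=134.9990 intr=0.0000 cont=4.7559 V=4.7559[hold]; j=4 S=170.0327 intr=0.0000 cont=0.0000 V=0.0000[hold]; j=5 S=214.1580 intr=0.0000 cont=0.0000 V=0.0000[hold]
k=4: j=0 S=75.8273 intr=50.3527 cont=49.6131 V=50.3527[EX]; j=1 S=95.5053 intr=30.6747 cont=30.4513 V=30.6747[EX]; j=2 S=120.2900 intr=5.8900 cont=12.3765 V=12.3765[hold]; j=3 S=151.5065 intr=0.0000 cont=2.3797 V=2.3797[hold]; j=4 S=190.8241 intr=0.0000 cont=0.0000 V=0.0000[hold]
k=3: j=0 S=85.0994 intr=41.0806 cont=40.3410 V=41.0806[EX]; j=1 S=107.1837 intr=18.9963 cont=21.4596 V=21.4596[hold]; j=2 S=134.9990 intr=0.0000 cont=7.3677 V=7.3677[hold]; j=3 S=170.0327 intr=0.0000 cont=1.1907 V=1.1907[hold]
k=2: j=0 S=95.5053 intr=30.6747 cont=31.1514 V=31.1514[hold]; j=1 S=120.2900 intr=5.8900 cont=14.3756 V=14.3756[hold]; j=2 S=151.5065 intr=0.0000 cont=4.2745 V=4.2745[hold]
k=1: j=0 S=107.1837 intr=18.9963 cont=22.6853 V=22.6853[hold]; j=1 S=134.9990 intr=0.0000 cont=9.3036 V=9.3036[hold]
k=0: j=0 S=120.2900 intr=5.8900 cont=15.9447 V=15.9447[hold]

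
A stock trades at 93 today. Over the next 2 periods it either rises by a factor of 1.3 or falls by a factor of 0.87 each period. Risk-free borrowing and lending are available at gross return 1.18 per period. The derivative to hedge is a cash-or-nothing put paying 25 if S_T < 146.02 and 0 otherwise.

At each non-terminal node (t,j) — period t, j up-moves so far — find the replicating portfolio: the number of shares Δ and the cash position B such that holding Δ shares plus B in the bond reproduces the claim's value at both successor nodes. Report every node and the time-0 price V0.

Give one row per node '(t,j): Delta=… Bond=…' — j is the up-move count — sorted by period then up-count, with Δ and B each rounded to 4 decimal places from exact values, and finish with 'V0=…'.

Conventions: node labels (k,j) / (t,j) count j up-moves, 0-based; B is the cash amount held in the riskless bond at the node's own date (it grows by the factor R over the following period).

(0,0): Delta=-0.3819 Bond=44.1437
(1,0): Delta=0.0000 Bond=21.1864
(1,1): Delta=-0.4809 Bond=64.0520
V0=8.6229

Since d<R<u, set p* = (R−d)/(u−d) = 0.7209; price each node as the discounted p*-expectation of its children.
Payoffs at expiry: V(2,0)=25.0000, V(2,1)=25.0000, V(2,2)=0.0000
(1,0): S=80.9100. Δ = (V_up−V_dn)/(S_up−S_dn) = (25.0000−25.0000)/(105.1830−70.3917) = 0.0000. V = [p*·25.0000 + (1−p*)·25.0000]/1.18 = 21.1864. B = V − Δ·S = 21.1864.
(1,1): S=120.9000. Δ = (V_up−V_dn)/(S_up−S_dn) = (0.0000−25.0000)/(157.1700−105.1830) = -0.4809. V = [p*·0.0000 + (1−p*)·25.0000]/1.18 = 5.9125. B = V − Δ·S = 64.0520.
(0,0): S=93.0000. Δ = (V_up−V_dn)/(S_up−S_dn) = (5.9125−21.1864)/(120.9000−80.9100) = -0.3819. V = [p*·5.9125 + (1−p*)·21.1864]/1.18 = 8.6229. B = V − Δ·S = 44.1437.
Sanity check at the root: Δ(0,0)·S0 + B(0,0) reproduces V0 = 8.6229.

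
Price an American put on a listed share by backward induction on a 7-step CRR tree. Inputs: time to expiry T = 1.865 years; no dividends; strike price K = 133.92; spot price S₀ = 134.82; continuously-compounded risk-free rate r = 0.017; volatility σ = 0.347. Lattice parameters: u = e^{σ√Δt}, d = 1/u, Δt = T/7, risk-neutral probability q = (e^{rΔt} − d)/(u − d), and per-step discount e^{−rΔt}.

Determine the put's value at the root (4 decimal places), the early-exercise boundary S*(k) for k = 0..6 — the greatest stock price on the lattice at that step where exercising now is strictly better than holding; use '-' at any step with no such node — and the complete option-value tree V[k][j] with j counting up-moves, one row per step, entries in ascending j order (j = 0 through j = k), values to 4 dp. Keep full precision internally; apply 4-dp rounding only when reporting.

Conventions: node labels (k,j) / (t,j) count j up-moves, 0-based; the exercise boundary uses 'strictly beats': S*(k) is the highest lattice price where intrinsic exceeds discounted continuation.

price = 23.5947
boundary = - - - - 65.8580 78.7762 94.2283
tree:
23.5947
32.4268 13.7816
43.1599 20.5378 6.2335
55.3519 29.7163 10.3012 1.6690
68.0620 41.4375 16.6777 3.1512 0.0000
78.8618 55.1438 26.2554 5.9496 0.0000 0.0000
87.8906 68.0620 39.6917 11.2331 0.0000 0.0000 0.0000
95.4388 78.8618 55.1438 21.2086 0.0000 0.0000 0.0000 0.0000

Δt=0.26643  u=1.19615  d=0.83601  q=0.46795  discount=0.99548
step 7 (expiry): payoffs max(K−S,0) = 95.4388 78.8618 55.1438 21.2086 0.0000 0.0000 0.0000 0.0000
step 6: (k=6,j=0): S=46.0294, K−S=87.8906, hold=87.2854 ⇒ V=87.8906 exercise | (k=6,j=1): S=65.8580, K−S=68.0620, hold=67.4568 ⇒ V=68.0620 exercise | (k=6,j=2): S=94.2283, K−S=39.6917, hold=39.0865 ⇒ V=39.6917 exercise | (k=6,j=3): S=134.8200, K−S=0.0000, hold=11.2331 ⇒ V=11.2331 continue | (k=6,j=4): S=192.8978, K−S=0.0000, hold=0.0000 ⇒ V=0.0000 continue | (k=6,j=5): S=275.9944, K−S=0.0000, hold=0.0000 ⇒ V=0.0000 continue | (k=6,j=6): S=394.8874, K−S=0.0000, hold=0.0000 ⇒ V=0.0000 continue  boundary S*=94.2283
step 5: (k=5,j=0): S=55.0582, K−S=78.8618, hold=78.2566 ⇒ V=78.8618 exercise | (k=5,j=1): S=78.7762, K−S=55.1438, hold=54.5386 ⇒ V=55.1438 exercise | (k=5,j=2): S=112.7114, K−S=21.2086, hold=26.2554 ⇒ V=26.2554 continue | (k=5,j=3): S=161.2653, K−S=0.0000, hold=5.9496 ⇒ V=5.9496 continue | (k=5,j=4): S=230.7352, K−S=0.0000, hold=0.0000 ⇒ V=0.0000 continue | (k=5,j=5): S=330.1314, K−S=0.0000, hold=0.0000 ⇒ V=0.0000 continue  boundary S*=78.7762
step 4: (k=4,j=0): S=65.8580, K−S=68.0620, hold=67.4568 ⇒ V=68.0620 exercise | (k=4,j=1): S=94.2283, K−S=39.6917, hold=41.4375 ⇒ V=41.4375 continue | (k=4,j=2): S=134.8200, K−S=0.0000, hold=16.6777 ⇒ V=16.6777 continue | (k=4,j=3): S=192.8978, K−S=0.0000, hold=3.1512 ⇒ V=3.1512 continue | (k=4,j=4): S=275.9944, K−S=0.0000, hold=0.0000 ⇒ V=0.0000 continue  boundary S*=65.8580
step 3: (k=3,j=0): S=78.7762, K−S=55.1438, hold=55.3519 ⇒ V=55.3519 continue | (k=3,j=1): S=112.7114, K−S=21.2086, hold=29.7163 ⇒ V=29.7163 continue | (k=3,j=2): S=161.2653, K−S=0.0000, hold=10.3012 ⇒ V=10.3012 continue | (k=3,j=3): S=230.7352, K−S=0.0000, hold=1.6690 ⇒ V=1.6690 continue  boundary S*=-
step 2: (k=2,j=0): S=94.2283, K−S=39.6917, hold=43.1599 ⇒ V=43.1599 continue | (k=2,j=1): S=134.8200, K−S=0.0000, hold=20.5378 ⇒ V=20.5378 continue | (k=2,j=2): S=192.8978, K−S=0.0000, hold=6.2335 ⇒ V=6.2335 continue  boundary S*=-
step 1: (k=1,j=0): S=112.7114, K−S=21.2086, hold=32.4268 ⇒ V=32.4268 continue | (k=1,j=1): S=161.2653, K−S=0.0000, hold=13.7816 ⇒ V=13.7816 continue  boundary S*=-
step 0: (k=0,j=0): S=134.8200, K−S=0.0000, hold=23.5947 ⇒ V=23.5947 continue  boundary S*=-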